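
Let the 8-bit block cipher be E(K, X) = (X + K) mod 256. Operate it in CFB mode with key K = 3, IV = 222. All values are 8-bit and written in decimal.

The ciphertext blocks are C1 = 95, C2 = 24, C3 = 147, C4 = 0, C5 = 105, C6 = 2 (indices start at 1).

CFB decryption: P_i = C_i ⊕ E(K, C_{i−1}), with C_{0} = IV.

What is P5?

P5: E(K, 0) = 3; 105 ⊕ 3 = 106.

P5 = 106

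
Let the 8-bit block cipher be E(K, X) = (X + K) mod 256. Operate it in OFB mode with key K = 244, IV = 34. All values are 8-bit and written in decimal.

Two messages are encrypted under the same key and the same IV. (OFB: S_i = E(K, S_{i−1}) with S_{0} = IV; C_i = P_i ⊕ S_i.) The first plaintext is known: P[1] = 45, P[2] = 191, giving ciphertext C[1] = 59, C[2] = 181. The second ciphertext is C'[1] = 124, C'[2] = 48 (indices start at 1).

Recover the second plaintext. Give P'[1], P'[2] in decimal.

In OFB with a reused IV, both messages share the same keystream S_i, so C_i ⊕ C'_i = P_i ⊕ P'_i and thus P'_i = P_i ⊕ C_i ⊕ C'_i.
P'[1]: 45 ⊕ 59 ⊕ 124 = 106.
P'[2]: 191 ⊕ 181 ⊕ 48 = 58.

P'[1] = 106, P'[2] = 58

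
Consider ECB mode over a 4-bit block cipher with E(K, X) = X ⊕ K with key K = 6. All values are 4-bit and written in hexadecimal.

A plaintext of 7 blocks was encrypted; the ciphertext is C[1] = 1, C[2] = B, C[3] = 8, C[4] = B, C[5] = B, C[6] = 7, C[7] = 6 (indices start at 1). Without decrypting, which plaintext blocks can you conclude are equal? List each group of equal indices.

P[2] = P[4] = P[5]

ECB encrypts each block independently with the same key, so equal ciphertext blocks imply equal plaintext blocks.
C[2] = C[4] = C[5] = B, so P[2] = P[4] = P[5].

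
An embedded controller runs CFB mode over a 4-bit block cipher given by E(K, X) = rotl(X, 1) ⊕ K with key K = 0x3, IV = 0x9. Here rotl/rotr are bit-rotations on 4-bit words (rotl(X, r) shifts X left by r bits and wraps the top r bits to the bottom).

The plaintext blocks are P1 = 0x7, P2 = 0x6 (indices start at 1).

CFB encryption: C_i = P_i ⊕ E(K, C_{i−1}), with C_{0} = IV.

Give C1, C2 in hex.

C1: E(K, 0x9) = 0x0; 0x7 ⊕ 0x0 = 0x7.
C2: E(K, 0x7) = 0xD; 0x6 ⊕ 0xD = 0xB.

C1 = 0x7, C2 = 0xB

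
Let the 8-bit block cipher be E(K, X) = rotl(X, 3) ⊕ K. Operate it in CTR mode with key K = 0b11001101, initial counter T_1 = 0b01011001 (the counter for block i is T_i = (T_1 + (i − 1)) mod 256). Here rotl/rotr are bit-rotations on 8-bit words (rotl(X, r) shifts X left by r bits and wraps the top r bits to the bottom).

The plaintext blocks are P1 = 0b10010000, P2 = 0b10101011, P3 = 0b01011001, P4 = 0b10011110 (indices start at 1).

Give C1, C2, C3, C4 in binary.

CTR encryption: S_i = E(K, T_i) where T_i is the counter for block i; C_i = P_i ⊕ S_i.
C1: T = 0b01011001, S = E(K, T) = 0b00000111; 0b10010000 ⊕ 0b00000111 = 0b10010111.
C2: T = 0b01011010, S = E(K, T) = 0b00011111; 0b10101011 ⊕ 0b00011111 = 0b10110100.
C3: T = 0b01011011, S = E(K, T) = 0b00010111; 0b01011001 ⊕ 0b00010111 = 0b01001110.
C4: T = 0b01011100, S = E(K, T) = 0b00101111; 0b10011110 ⊕ 0b00101111 = 0b10110001.

C1 = 0b10010111, C2 = 0b10110100, C3 = 0b01001110, C4 = 0b10110001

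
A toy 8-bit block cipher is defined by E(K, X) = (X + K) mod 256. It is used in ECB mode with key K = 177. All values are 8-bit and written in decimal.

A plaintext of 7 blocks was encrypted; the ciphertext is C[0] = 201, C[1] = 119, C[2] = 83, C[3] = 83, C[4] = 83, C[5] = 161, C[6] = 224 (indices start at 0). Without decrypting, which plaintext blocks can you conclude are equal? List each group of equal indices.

P[2] = P[3] = P[4]

ECB encrypts each block independently with the same key, so equal ciphertext blocks imply equal plaintext blocks.
C[2] = C[3] = C[4] = 83, so P[2] = P[3] = P[4].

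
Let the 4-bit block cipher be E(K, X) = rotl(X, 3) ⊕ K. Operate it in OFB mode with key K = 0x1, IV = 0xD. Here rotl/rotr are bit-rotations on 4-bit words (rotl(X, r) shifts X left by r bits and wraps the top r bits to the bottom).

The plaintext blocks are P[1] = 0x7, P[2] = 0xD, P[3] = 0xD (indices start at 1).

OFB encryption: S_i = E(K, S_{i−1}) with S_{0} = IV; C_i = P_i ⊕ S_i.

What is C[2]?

C[1]: S = E(K, 0xD) = 0xF; 0x7 ⊕ 0xF = 0x8.
C[2]: S = E(K, 0xF) = 0xE; 0xD ⊕ 0xE = 0x3.

C[2] = 0x3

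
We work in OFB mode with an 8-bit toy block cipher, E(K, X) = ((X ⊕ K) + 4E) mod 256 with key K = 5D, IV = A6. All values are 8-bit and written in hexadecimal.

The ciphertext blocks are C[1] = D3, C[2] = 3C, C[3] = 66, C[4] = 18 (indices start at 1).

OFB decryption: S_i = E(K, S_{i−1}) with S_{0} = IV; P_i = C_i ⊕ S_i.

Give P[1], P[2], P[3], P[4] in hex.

P[1] = 9A, P[2] = 5E, P[3] = EB, P[4] = 06

P[1]: S = E(K, A6) = 49; D3 ⊕ 49 = 9A.
P[2]: S = E(K, 49) = 62; 3C ⊕ 62 = 5E.
P[3]: S = E(K, 62) = 8D; 66 ⊕ 8D = EB.
P[4]: S = E(K, 8D) = 1E; 18 ⊕ 1E = 06.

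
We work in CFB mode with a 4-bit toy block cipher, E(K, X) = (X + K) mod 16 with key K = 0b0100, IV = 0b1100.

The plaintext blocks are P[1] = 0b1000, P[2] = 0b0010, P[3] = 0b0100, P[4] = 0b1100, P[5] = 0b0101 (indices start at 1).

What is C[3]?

CFB encryption: C_i = P_i ⊕ E(K, C_{i−1}), with C_{0} = IV.
C[1]: E(K, 0b1100) = 0b0000; 0b1000 ⊕ 0b0000 = 0b1000.
C[2]: E(K, 0b1000) = 0b1100; 0b0010 ⊕ 0b1100 = 0b1110.
C[3]: E(K, 0b1110) = 0b0010; 0b0100 ⊕ 0b0010 = 0b0110.

C[3] = 0b0110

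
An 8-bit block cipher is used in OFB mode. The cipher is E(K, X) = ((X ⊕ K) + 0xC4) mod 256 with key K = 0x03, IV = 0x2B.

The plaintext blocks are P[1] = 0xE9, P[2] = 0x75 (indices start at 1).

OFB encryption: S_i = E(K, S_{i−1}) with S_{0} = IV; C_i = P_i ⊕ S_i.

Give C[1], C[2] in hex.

C[1]: S = E(K, 0x2B) = 0xEC; 0xE9 ⊕ 0xEC = 0x05.
C[2]: S = E(K, 0xEC) = 0xB3; 0x75 ⊕ 0xB3 = 0xC6.

C[1] = 0x05, C[2] = 0xC6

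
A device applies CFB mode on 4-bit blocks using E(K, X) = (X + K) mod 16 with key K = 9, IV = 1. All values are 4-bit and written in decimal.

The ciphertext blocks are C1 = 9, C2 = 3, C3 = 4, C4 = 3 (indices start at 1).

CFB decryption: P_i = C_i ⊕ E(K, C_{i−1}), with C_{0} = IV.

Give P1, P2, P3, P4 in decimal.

P1: E(K, 1) = 10; 9 ⊕ 10 = 3.
P2: E(K, 9) = 2; 3 ⊕ 2 = 1.
P3: E(K, 3) = 12; 4 ⊕ 12 = 8.
P4: E(K, 4) = 13; 3 ⊕ 13 = 14.

P1 = 3, P2 = 1, P3 = 8, P4 = 14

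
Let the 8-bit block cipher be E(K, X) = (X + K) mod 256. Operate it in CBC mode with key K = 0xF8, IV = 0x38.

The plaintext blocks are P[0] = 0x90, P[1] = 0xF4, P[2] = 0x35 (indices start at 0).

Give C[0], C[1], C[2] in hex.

CBC encryption: C_i = E(K, P_i ⊕ C_{i−1}), with C_{−1} = IV.
C[0]: P[0] ⊕ 0x38 = 0xA8; E(K, 0xA8) = 0xA0.
C[1]: P[1] ⊕ 0xA0 = 0x54; E(K, 0x54) = 0x4C.
C[2]: P[2] ⊕ 0x4C = 0x79; E(K, 0x79) = 0x71.

C[0] = 0xA0, C[1] = 0x4C, C[2] = 0x71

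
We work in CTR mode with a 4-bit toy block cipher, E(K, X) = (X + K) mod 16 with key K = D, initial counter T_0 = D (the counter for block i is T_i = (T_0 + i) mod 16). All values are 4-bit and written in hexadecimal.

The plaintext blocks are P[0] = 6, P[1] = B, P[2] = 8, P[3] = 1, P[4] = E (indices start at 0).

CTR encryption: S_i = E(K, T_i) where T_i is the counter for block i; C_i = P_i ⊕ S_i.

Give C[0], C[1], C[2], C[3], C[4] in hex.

C[0] = C, C[1] = 0, C[2] = 4, C[3] = C, C[4] = 0

C[0]: T = D, S = E(K, T) = A; 6 ⊕ A = C.
C[1]: T = E, S = E(K, T) = B; B ⊕ B = 0.
C[2]: T = F, S = E(K, T) = C; 8 ⊕ C = 4.
C[3]: T = 0, S = E(K, T) = D; 1 ⊕ D = C.
C[4]: T = 1, S = E(K, T) = E; E ⊕ E = 0.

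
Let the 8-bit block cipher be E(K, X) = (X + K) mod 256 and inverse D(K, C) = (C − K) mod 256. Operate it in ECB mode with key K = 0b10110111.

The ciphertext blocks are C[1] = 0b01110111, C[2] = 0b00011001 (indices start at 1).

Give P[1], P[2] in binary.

P[1] = 0b11000000, P[2] = 0b01100010

ECB decryption: P_i = D(K, C_i).
P[1]: D(K, 0b01110111) = 0b11000000.
P[2]: D(K, 0b00011001) = 0b01100010.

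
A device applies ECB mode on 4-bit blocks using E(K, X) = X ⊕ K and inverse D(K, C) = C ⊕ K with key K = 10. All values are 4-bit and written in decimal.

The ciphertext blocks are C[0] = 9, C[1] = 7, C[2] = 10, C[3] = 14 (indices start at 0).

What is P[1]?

P[1] = 13

ECB decryption: P_i = D(K, C_i).
P[1]: D(K, 7) = 13.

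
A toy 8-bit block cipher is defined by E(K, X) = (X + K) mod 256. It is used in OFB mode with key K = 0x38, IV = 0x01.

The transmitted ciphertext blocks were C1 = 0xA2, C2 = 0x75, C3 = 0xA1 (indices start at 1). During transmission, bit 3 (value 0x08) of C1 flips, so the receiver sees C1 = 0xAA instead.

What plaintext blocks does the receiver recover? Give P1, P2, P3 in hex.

P1 = 0x93, P2 = 0x04, P3 = 0x08

OFB decryption: S_i = E(K, S_{i−1}) with S_{0} = IV; P_i = C_i ⊕ S_i.
Only C1 changed, to 0xAA. In OFB, a change in C_i flips the same bit in P_i only; the keystream is unaffected. Decrypting the received ciphertext:
P1: S = E(K, 0x01) = 0x39; 0xAA ⊕ 0x39 = 0x93.
P2: S = E(K, 0x39) = 0x71; 0x75 ⊕ 0x71 = 0x04.
P3: S = E(K, 0x71) = 0xA9; 0xA1 ⊕ 0xA9 = 0x08.
Blocks that differ from the original plaintext: P1.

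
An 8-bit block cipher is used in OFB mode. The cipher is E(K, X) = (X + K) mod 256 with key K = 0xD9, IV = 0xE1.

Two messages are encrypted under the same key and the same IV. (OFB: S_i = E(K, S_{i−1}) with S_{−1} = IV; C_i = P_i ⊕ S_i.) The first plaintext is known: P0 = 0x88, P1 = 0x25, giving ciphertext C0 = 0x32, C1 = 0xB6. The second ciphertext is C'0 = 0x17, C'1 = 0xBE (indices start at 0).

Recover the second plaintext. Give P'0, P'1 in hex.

In OFB with a reused IV, both messages share the same keystream S_i, so C_i ⊕ C'_i = P_i ⊕ P'_i and thus P'_i = P_i ⊕ C_i ⊕ C'_i.
P'0: 0x88 ⊕ 0x32 ⊕ 0x17 = 0xAD.
P'1: 0x25 ⊕ 0xB6 ⊕ 0xBE = 0x2D.

P'0 = 0xAD, P'1 = 0x2D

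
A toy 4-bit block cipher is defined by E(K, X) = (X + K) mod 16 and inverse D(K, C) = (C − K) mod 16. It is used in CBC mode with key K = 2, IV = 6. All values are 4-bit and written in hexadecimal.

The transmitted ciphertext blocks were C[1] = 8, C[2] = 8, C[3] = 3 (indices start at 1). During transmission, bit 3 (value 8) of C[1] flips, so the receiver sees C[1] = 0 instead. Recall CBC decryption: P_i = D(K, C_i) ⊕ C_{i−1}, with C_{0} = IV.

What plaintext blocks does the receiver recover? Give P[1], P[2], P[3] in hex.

P[1] = 8, P[2] = 6, P[3] = 9

Only C[1] changed, to 0. In CBC, a change in C_i garbles P_i and flips the same bit in P_{i+1}. Decrypting the received ciphertext:
P[1]: D(K, 0) = E; E ⊕ 6 = 8.
P[2]: D(K, 8) = 6; 6 ⊕ 0 = 6.
P[3]: D(K, 3) = 1; 1 ⊕ 8 = 9.
Blocks that differ from the original plaintext: P[1], P[2].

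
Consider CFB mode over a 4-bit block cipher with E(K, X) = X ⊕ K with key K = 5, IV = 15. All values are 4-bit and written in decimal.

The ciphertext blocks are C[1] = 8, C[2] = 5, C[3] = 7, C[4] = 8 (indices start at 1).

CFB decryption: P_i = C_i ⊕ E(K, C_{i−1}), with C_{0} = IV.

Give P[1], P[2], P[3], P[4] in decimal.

P[1]: E(K, 15) = 10; 8 ⊕ 10 = 2.
P[2]: E(K, 8) = 13; 5 ⊕ 13 = 8.
P[3]: E(K, 5) = 0; 7 ⊕ 0 = 7.
P[4]: E(K, 7) = 2; 8 ⊕ 2 = 10.

P[1] = 2, P[2] = 8, P[3] = 7, P[4] = 10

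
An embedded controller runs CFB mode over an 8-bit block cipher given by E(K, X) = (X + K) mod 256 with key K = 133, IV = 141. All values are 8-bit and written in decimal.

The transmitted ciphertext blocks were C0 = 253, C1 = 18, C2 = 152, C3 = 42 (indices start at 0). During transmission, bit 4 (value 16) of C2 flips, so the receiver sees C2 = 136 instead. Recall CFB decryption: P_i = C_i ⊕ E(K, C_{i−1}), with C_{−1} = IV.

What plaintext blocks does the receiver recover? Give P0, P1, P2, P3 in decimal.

P0 = 239, P1 = 144, P2 = 31, P3 = 39

Only C2 changed, to 136. In CFB, a change in C_i flips the same bit in P_i and garbles P_{i+1}. Decrypting the received ciphertext:
P0: E(K, 141) = 18; 253 ⊕ 18 = 239.
P1: E(K, 253) = 130; 18 ⊕ 130 = 144.
P2: E(K, 18) = 151; 136 ⊕ 151 = 31.
P3: E(K, 136) = 13; 42 ⊕ 13 = 39.
Blocks that differ from the original plaintext: P2, P3.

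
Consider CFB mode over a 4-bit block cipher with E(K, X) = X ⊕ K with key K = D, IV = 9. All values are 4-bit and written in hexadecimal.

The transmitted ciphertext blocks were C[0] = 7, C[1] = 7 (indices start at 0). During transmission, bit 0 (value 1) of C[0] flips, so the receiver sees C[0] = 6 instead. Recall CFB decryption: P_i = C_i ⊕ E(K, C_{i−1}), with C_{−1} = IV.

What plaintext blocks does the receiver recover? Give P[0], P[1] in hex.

P[0] = 2, P[1] = C

Only C[0] changed, to 6. In CFB, a change in C_i flips the same bit in P_i and garbles P_{i+1}. Decrypting the received ciphertext:
P[0]: E(K, 9) = 4; 6 ⊕ 4 = 2.
P[1]: E(K, 6) = B; 7 ⊕ B = C.
Blocks that differ from the original plaintext: P[0], P[1].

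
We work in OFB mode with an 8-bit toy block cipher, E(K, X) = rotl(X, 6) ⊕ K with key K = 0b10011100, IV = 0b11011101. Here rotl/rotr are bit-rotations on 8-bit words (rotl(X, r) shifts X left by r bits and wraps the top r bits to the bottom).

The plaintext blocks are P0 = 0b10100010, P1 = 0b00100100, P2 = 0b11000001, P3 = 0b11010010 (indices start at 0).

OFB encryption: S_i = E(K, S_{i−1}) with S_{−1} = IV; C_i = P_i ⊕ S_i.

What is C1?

C1 = 0b01000010

C0: S = E(K, 0b11011101) = 0b11101011; 0b10100010 ⊕ 0b11101011 = 0b01001001.
C1: S = E(K, 0b11101011) = 0b01100110; 0b00100100 ⊕ 0b01100110 = 0b01000010.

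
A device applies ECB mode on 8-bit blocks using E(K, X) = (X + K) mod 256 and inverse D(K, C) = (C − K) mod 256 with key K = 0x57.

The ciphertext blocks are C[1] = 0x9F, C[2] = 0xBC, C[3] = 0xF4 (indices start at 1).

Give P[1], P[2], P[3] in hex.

P[1] = 0x48, P[2] = 0x65, P[3] = 0x9D

ECB decryption: P_i = D(K, C_i).
P[1]: D(K, 0x9F) = 0x48.
P[2]: D(K, 0xBC) = 0x65.
P[3]: D(K, 0xF4) = 0x9D.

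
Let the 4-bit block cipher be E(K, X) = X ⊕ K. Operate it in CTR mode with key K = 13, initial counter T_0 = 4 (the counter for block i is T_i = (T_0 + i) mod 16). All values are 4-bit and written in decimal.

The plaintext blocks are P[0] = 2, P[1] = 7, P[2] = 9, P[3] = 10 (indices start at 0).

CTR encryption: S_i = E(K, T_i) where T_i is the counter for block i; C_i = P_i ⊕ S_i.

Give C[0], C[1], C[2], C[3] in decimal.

C[0]: T = 4, S = E(K, T) = 9; 2 ⊕ 9 = 11.
C[1]: T = 5, S = E(K, T) = 8; 7 ⊕ 8 = 15.
C[2]: T = 6, S = E(K, T) = 11; 9 ⊕ 11 = 2.
C[3]: T = 7, S = E(K, T) = 10; 10 ⊕ 10 = 0.

C[0] = 11, C[1] = 15, C[2] = 2, C[3] = 0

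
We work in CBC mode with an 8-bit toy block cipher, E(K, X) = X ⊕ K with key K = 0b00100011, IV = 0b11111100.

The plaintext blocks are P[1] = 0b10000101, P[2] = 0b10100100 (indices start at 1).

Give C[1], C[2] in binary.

C[1] = 0b01011010, C[2] = 0b11011101

CBC encryption: C_i = E(K, P_i ⊕ C_{i−1}), with C_{0} = IV.
C[1]: P[1] ⊕ 0b11111100 = 0b01111001; E(K, 0b01111001) = 0b01011010.
C[2]: P[2] ⊕ 0b01011010 = 0b11111110; E(K, 0b11111110) = 0b11011101.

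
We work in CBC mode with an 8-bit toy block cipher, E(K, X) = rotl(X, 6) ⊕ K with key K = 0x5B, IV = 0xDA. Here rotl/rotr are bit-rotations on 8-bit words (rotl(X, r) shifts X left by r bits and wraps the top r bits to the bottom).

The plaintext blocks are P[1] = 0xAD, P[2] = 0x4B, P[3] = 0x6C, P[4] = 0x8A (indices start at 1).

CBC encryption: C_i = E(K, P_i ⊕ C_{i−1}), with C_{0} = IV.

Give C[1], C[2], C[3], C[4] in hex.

C[1] = 0x86, C[2] = 0x28, C[3] = 0x4A, C[4] = 0x6B

C[1]: P[1] ⊕ 0xDA = 0x77; E(K, 0x77) = 0x86.
C[2]: P[2] ⊕ 0x86 = 0xCD; E(K, 0xCD) = 0x28.
C[3]: P[3] ⊕ 0x28 = 0x44; E(K, 0x44) = 0x4A.
C[4]: P[4] ⊕ 0x4A = 0xC0; E(K, 0xC0) = 0x6B.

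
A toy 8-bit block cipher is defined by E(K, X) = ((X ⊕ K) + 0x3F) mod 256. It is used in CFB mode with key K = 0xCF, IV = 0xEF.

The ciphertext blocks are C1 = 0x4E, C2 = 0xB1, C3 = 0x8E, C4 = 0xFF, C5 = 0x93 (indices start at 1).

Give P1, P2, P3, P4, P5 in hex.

CFB decryption: P_i = C_i ⊕ E(K, C_{i−1}), with C_{0} = IV.
P1: E(K, 0xEF) = 0x5F; 0x4E ⊕ 0x5F = 0x11.
P2: E(K, 0x4E) = 0xC0; 0xB1 ⊕ 0xC0 = 0x71.
P3: E(K, 0xB1) = 0xBD; 0x8E ⊕ 0xBD = 0x33.
P4: E(K, 0x8E) = 0x80; 0xFF ⊕ 0x80 = 0x7F.
P5: E(K, 0xFF) = 0x6F; 0x93 ⊕ 0x6F = 0xFC.

P1 = 0x11, P2 = 0x71, P3 = 0x33, P4 = 0x7F, P5 = 0xFC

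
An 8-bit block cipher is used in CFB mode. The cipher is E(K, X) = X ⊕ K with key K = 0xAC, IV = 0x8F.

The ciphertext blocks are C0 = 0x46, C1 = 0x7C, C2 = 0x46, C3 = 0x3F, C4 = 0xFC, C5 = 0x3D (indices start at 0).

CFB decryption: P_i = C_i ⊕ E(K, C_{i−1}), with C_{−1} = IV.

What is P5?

P5: E(K, 0xFC) = 0x50; 0x3D ⊕ 0x50 = 0x6D.

P5 = 0x6D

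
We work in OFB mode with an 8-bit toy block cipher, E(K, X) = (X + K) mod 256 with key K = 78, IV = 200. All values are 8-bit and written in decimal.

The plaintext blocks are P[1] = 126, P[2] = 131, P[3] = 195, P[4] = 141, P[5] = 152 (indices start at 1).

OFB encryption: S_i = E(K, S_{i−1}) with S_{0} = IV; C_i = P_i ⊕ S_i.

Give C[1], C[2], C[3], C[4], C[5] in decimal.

C[1]: S = E(K, 200) = 22; 126 ⊕ 22 = 104.
C[2]: S = E(K, 22) = 100; 131 ⊕ 100 = 231.
C[3]: S = E(K, 100) = 178; 195 ⊕ 178 = 113.
C[4]: S = E(K, 178) = 0; 141 ⊕ 0 = 141.
C[5]: S = E(K, 0) = 78; 152 ⊕ 78 = 214.

C[1] = 104, C[2] = 231, C[3] = 113, C[4] = 141, C[5] = 214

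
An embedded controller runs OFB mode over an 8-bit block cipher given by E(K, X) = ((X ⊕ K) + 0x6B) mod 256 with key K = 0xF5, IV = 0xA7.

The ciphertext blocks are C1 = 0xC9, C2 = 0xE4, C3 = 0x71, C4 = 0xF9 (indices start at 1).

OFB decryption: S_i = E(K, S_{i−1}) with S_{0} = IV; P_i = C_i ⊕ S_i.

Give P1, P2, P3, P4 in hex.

P1: S = E(K, 0xA7) = 0xBD; 0xC9 ⊕ 0xBD = 0x74.
P2: S = E(K, 0xBD) = 0xB3; 0xE4 ⊕ 0xB3 = 0x57.
P3: S = E(K, 0xB3) = 0xB1; 0x71 ⊕ 0xB1 = 0xC0.
P4: S = E(K, 0xB1) = 0xAF; 0xF9 ⊕ 0xAF = 0x56.

P1 = 0x74, P2 = 0x57, P3 = 0xC0, P4 = 0x56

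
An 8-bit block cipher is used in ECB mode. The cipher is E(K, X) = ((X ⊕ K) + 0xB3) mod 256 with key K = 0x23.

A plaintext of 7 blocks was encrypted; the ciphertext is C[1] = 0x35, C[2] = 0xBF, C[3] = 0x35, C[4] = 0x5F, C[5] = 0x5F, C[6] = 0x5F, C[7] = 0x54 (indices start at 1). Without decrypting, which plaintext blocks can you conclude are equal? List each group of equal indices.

ECB encrypts each block independently with the same key, so equal ciphertext blocks imply equal plaintext blocks.
C[1] = C[3] = 0x35, so P[1] = P[3].
C[4] = C[5] = C[6] = 0x5F, so P[4] = P[5] = P[6].

P[1] = P[3]; P[4] = P[5] = P[6]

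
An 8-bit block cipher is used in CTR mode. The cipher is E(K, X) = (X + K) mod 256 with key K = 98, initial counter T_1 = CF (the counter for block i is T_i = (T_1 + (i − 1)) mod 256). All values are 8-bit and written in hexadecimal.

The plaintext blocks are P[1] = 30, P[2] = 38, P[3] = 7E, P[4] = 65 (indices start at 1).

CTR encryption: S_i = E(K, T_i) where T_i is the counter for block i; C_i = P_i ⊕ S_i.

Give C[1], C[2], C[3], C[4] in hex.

C[1] = 57, C[2] = 50, C[3] = 17, C[4] = 0F

C[1]: T = CF, S = E(K, T) = 67; 30 ⊕ 67 = 57.
C[2]: T = D0, S = E(K, T) = 68; 38 ⊕ 68 = 50.
C[3]: T = D1, S = E(K, T) = 69; 7E ⊕ 69 = 17.
C[4]: T = D2, S = E(K, T) = 6A; 65 ⊕ 6A = 0F.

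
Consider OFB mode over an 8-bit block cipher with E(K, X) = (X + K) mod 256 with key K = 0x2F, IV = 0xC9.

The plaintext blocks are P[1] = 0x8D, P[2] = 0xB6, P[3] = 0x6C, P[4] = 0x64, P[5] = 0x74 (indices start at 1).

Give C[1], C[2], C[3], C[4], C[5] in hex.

OFB encryption: S_i = E(K, S_{i−1}) with S_{0} = IV; C_i = P_i ⊕ S_i.
C[1]: S = E(K, 0xC9) = 0xF8; 0x8D ⊕ 0xF8 = 0x75.
C[2]: S = E(K, 0xF8) = 0x27; 0xB6 ⊕ 0x27 = 0x91.
C[3]: S = E(K, 0x27) = 0x56; 0x6C ⊕ 0x56 = 0x3A.
C[4]: S = E(K, 0x56) = 0x85; 0x64 ⊕ 0x85 = 0xE1.
C[5]: S = E(K, 0x85) = 0xB4; 0x74 ⊕ 0xB4 = 0xC0.

C[1] = 0x75, C[2] = 0x91, C[3] = 0x3A, C[4] = 0xE1, C[5] = 0xC0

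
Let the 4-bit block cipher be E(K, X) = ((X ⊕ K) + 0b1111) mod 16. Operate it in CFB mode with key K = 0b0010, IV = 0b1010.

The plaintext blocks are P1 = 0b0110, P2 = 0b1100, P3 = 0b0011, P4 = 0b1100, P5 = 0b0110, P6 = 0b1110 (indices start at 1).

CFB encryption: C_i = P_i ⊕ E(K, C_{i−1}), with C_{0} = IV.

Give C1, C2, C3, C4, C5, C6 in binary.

C1: E(K, 0b1010) = 0b0111; 0b0110 ⊕ 0b0111 = 0b0001.
C2: E(K, 0b0001) = 0b0010; 0b1100 ⊕ 0b0010 = 0b1110.
C3: E(K, 0b1110) = 0b1011; 0b0011 ⊕ 0b1011 = 0b1000.
C4: E(K, 0b1000) = 0b1001; 0b1100 ⊕ 0b1001 = 0b0101.
C5: E(K, 0b0101) = 0b0110; 0b0110 ⊕ 0b0110 = 0b0000.
C6: E(K, 0b0000) = 0b0001; 0b1110 ⊕ 0b0001 = 0b1111.

C1 = 0b0001, C2 = 0b1110, C3 = 0b1000, C4 = 0b0101, C5 = 0b0000, C6 = 0b1111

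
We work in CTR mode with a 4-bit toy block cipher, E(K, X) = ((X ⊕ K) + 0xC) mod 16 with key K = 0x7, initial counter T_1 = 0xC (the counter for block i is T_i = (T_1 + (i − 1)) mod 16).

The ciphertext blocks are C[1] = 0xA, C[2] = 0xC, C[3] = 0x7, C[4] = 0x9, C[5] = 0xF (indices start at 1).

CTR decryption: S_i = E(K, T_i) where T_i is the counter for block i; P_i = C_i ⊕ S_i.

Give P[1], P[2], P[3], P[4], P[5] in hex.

P[1] = 0xD, P[2] = 0xA, P[3] = 0x2, P[4] = 0xD, P[5] = 0xC

P[1]: T = 0xC, S = E(K, T) = 0x7; 0xA ⊕ 0x7 = 0xD.
P[2]: T = 0xD, S = E(K, T) = 0x6; 0xC ⊕ 0x6 = 0xA.
P[3]: T = 0xE, S = E(K, T) = 0x5; 0x7 ⊕ 0x5 = 0x2.
P[4]: T = 0xF, S = E(K, T) = 0x4; 0x9 ⊕ 0x4 = 0xD.
P[5]: T = 0x0, S = E(K, T) = 0x3; 0xF ⊕ 0x3 = 0xC.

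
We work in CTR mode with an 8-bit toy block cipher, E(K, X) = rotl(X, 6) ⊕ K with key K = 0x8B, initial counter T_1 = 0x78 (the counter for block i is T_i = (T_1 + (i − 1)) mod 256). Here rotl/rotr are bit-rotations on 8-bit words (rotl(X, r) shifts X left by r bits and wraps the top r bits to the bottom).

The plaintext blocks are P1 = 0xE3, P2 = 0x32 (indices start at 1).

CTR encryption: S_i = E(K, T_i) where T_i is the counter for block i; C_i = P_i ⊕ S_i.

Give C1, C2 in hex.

C1: T = 0x78, S = E(K, T) = 0x95; 0xE3 ⊕ 0x95 = 0x76.
C2: T = 0x79, S = E(K, T) = 0xD5; 0x32 ⊕ 0xD5 = 0xE7.

C1 = 0x76, C2 = 0xE7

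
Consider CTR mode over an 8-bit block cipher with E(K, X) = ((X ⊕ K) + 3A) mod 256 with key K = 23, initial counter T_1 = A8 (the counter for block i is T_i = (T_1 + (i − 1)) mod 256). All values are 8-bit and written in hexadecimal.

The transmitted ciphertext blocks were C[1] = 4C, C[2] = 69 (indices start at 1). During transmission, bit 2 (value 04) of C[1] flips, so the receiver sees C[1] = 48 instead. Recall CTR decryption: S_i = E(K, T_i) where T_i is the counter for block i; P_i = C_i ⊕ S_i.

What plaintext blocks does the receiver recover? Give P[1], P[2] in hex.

Only C[1] changed, to 48. In CTR, a change in C_i flips the same bit in P_i only; the keystream is unaffected. Decrypting the received ciphertext:
P[1]: T = A8, S = E(K, T) = C5; 48 ⊕ C5 = 8D.
P[2]: T = A9, S = E(K, T) = C4; 69 ⊕ C4 = AD.
Blocks that differ from the original plaintext: P[1].

P[1] = 8D, P[2] = AD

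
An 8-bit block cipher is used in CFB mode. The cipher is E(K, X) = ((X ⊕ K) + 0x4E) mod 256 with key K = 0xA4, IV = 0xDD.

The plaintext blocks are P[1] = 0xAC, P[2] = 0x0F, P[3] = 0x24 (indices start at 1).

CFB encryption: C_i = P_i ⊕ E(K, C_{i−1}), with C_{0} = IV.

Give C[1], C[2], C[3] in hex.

C[1]: E(K, 0xDD) = 0xC7; 0xAC ⊕ 0xC7 = 0x6B.
C[2]: E(K, 0x6B) = 0x1D; 0x0F ⊕ 0x1D = 0x12.
C[3]: E(K, 0x12) = 0x04; 0x24 ⊕ 0x04 = 0x20.

C[1] = 0x6B, C[2] = 0x12, C[3] = 0x20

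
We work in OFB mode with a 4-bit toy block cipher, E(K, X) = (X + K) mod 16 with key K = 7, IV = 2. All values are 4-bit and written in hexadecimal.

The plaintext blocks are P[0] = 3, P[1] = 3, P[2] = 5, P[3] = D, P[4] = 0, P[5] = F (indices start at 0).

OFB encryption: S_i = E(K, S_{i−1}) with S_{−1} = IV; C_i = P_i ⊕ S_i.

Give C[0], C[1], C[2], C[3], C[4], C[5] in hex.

C[0]: S = E(K, 2) = 9; 3 ⊕ 9 = A.
C[1]: S = E(K, 9) = 0; 3 ⊕ 0 = 3.
C[2]: S = E(K, 0) = 7; 5 ⊕ 7 = 2.
C[3]: S = E(K, 7) = E; D ⊕ E = 3.
C[4]: S = E(K, E) = 5; 0 ⊕ 5 = 5.
C[5]: S = E(K, 5) = C; F ⊕ C = 3.

C[0] = A, C[1] = 3, C[2] = 2, C[3] = 3, C[4] = 5, C[5] = 3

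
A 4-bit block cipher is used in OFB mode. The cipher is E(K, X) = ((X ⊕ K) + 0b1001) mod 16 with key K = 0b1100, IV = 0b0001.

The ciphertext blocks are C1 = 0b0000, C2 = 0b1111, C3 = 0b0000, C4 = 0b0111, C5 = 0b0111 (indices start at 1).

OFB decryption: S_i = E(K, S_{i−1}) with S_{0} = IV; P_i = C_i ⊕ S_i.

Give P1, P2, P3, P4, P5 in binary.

P1: S = E(K, 0b0001) = 0b0110; 0b0000 ⊕ 0b0110 = 0b0110.
P2: S = E(K, 0b0110) = 0b0011; 0b1111 ⊕ 0b0011 = 0b1100.
P3: S = E(K, 0b0011) = 0b1000; 0b0000 ⊕ 0b1000 = 0b1000.
P4: S = E(K, 0b1000) = 0b1101; 0b0111 ⊕ 0b1101 = 0b1010.
P5: S = E(K, 0b1101) = 0b1010; 0b0111 ⊕ 0b1010 = 0b1101.

P1 = 0b0110, P2 = 0b1100, P3 = 0b1000, P4 = 0b1010, P5 = 0b1101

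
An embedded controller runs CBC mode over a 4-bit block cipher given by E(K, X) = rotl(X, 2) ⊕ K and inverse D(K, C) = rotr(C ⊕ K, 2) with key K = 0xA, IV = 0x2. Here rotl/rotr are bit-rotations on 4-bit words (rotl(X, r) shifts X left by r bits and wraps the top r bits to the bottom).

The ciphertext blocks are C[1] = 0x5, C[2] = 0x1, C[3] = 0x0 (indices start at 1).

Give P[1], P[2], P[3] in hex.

CBC decryption: P_i = D(K, C_i) ⊕ C_{i−1}, with C_{0} = IV.
P[1]: D(K, 0x5) = 0xF; 0xF ⊕ 0x2 = 0xD.
P[2]: D(K, 0x1) = 0xE; 0xE ⊕ 0x5 = 0xB.
P[3]: D(K, 0x0) = 0xA; 0xA ⊕ 0x1 = 0xB.

P[1] = 0xD, P[2] = 0xB, P[3] = 0xB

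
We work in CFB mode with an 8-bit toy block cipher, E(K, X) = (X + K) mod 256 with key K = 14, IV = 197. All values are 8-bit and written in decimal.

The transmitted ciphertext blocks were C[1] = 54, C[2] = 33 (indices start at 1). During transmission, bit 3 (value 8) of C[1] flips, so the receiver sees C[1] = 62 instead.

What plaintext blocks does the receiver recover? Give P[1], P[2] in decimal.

P[1] = 237, P[2] = 109

CFB decryption: P_i = C_i ⊕ E(K, C_{i−1}), with C_{0} = IV.
Only C[1] changed, to 62. In CFB, a change in C_i flips the same bit in P_i and garbles P_{i+1}. Decrypting the received ciphertext:
P[1]: E(K, 197) = 211; 62 ⊕ 211 = 237.
P[2]: E(K, 62) = 76; 33 ⊕ 76 = 109.
Blocks that differ from the original plaintext: P[1], P[2].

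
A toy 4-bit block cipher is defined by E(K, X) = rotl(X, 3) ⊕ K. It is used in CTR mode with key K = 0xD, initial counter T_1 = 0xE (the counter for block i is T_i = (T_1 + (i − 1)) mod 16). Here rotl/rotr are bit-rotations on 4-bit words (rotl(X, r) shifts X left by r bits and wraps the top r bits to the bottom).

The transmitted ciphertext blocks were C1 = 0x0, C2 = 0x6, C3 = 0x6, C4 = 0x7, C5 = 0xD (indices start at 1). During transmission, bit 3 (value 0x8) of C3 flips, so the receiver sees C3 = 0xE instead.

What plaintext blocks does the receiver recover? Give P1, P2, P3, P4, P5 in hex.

CTR decryption: S_i = E(K, T_i) where T_i is the counter for block i; P_i = C_i ⊕ S_i.
Only C3 changed, to 0xE. In CTR, a change in C_i flips the same bit in P_i only; the keystream is unaffected. Decrypting the received ciphertext:
P1: T = 0xE, S = E(K, T) = 0xA; 0x0 ⊕ 0xA = 0xA.
P2: T = 0xF, S = E(K, T) = 0x2; 0x6 ⊕ 0x2 = 0x4.
P3: T = 0x0, S = E(K, T) = 0xD; 0xE ⊕ 0xD = 0x3.
P4: T = 0x1, S = E(K, T) = 0x5; 0x7 ⊕ 0x5 = 0x2.
P5: T = 0x2, S = E(K, T) = 0xC; 0xD ⊕ 0xC = 0x1.
Blocks that differ from the original plaintext: P3.

P1 = 0xA, P2 = 0x4, P3 = 0x3, P4 = 0x2, P5 = 0x1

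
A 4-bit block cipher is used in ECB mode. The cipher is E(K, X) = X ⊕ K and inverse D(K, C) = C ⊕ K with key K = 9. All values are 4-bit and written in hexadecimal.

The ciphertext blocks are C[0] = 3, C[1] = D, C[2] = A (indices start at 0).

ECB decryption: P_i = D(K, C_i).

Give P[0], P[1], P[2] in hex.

P[0] = A, P[1] = 4, P[2] = 3

P[0]: D(K, 3) = A.
P[1]: D(K, D) = 4.
P[2]: D(K, A) = 3.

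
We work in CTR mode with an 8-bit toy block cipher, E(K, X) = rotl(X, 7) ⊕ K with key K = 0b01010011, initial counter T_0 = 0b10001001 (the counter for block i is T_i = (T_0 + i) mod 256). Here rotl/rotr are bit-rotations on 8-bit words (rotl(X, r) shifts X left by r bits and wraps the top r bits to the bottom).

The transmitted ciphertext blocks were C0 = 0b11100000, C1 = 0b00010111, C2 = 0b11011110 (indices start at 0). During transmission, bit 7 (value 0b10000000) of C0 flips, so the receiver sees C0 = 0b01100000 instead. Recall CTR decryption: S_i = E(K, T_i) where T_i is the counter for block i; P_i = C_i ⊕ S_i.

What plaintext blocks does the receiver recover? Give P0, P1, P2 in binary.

P0 = 0b11110111, P1 = 0b00000001, P2 = 0b01001000

Only C0 changed, to 0b01100000. In CTR, a change in C_i flips the same bit in P_i only; the keystream is unaffected. Decrypting the received ciphertext:
P0: T = 0b10001001, S = E(K, T) = 0b10010111; 0b01100000 ⊕ 0b10010111 = 0b11110111.
P1: T = 0b10001010, S = E(K, T) = 0b00010110; 0b00010111 ⊕ 0b00010110 = 0b00000001.
P2: T = 0b10001011, S = E(K, T) = 0b10010110; 0b11011110 ⊕ 0b10010110 = 0b01001000.
Blocks that differ from the original plaintext: P0.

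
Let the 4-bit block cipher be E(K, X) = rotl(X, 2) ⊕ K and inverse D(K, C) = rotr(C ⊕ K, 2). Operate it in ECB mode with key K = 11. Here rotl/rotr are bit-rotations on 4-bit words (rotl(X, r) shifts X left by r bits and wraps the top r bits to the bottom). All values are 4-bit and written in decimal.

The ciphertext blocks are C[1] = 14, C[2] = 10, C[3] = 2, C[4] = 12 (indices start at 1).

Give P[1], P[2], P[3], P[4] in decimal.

ECB decryption: P_i = D(K, C_i).
P[1]: D(K, 14) = 5.
P[2]: D(K, 10) = 4.
P[3]: D(K, 2) = 6.
P[4]: D(K, 12) = 13.

P[1] = 5, P[2] = 4, P[3] = 6, P[4] = 13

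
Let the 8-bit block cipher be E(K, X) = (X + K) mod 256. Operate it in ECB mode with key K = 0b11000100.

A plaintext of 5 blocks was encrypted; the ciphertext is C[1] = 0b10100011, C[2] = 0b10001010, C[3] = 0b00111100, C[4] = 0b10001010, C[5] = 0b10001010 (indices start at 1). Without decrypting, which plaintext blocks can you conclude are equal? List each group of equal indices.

ECB encrypts each block independently with the same key, so equal ciphertext blocks imply equal plaintext blocks.
C[2] = C[4] = C[5] = 0b10001010, so P[2] = P[4] = P[5].

P[2] = P[4] = P[5]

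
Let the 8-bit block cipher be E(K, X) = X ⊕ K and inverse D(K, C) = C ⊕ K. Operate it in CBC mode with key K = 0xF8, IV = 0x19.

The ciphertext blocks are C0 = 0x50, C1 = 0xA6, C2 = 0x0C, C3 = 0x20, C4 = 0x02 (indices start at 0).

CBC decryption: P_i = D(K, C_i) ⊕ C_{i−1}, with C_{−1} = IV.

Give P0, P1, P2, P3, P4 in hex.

P0 = 0xB1, P1 = 0x0E, P2 = 0x52, P3 = 0xD4, P4 = 0xDA

P0: D(K, 0x50) = 0xA8; 0xA8 ⊕ 0x19 = 0xB1.
P1: D(K, 0xA6) = 0x5E; 0x5E ⊕ 0x50 = 0x0E.
P2: D(K, 0x0C) = 0xF4; 0xF4 ⊕ 0xA6 = 0x52.
P3: D(K, 0x20) = 0xD8; 0xD8 ⊕ 0x0C = 0xD4.
P4: D(K, 0x02) = 0xFA; 0xFA ⊕ 0x20 = 0xDA.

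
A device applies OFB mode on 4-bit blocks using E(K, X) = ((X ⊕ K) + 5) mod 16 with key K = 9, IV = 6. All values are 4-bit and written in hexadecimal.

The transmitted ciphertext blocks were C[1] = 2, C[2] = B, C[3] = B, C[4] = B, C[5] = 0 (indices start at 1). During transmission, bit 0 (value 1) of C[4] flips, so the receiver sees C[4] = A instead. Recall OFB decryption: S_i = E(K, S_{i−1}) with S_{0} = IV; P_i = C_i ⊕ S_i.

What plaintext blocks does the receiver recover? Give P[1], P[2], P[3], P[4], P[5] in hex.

P[1] = 6, P[2] = 9, P[3] = B, P[4] = 4, P[5] = C

Only C[4] changed, to A. In OFB, a change in C_i flips the same bit in P_i only; the keystream is unaffected. Decrypting the received ciphertext:
P[1]: S = E(K, 6) = 4; 2 ⊕ 4 = 6.
P[2]: S = E(K, 4) = 2; B ⊕ 2 = 9.
P[3]: S = E(K, 2) = 0; B ⊕ 0 = B.
P[4]: S = E(K, 0) = E; A ⊕ E = 4.
P[5]: S = E(K, E) = C; 0 ⊕ C = C.
Blocks that differ from the original plaintext: P[4].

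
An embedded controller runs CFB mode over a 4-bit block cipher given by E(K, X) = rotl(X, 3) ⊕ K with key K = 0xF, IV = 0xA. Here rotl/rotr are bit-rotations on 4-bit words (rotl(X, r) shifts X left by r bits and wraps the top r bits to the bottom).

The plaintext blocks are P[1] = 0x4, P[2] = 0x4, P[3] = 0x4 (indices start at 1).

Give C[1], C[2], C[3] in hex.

C[1] = 0xE, C[2] = 0xC, C[3] = 0xD

CFB encryption: C_i = P_i ⊕ E(K, C_{i−1}), with C_{0} = IV.
C[1]: E(K, 0xA) = 0xA; 0x4 ⊕ 0xA = 0xE.
C[2]: E(K, 0xE) = 0x8; 0x4 ⊕ 0x8 = 0xC.
C[3]: E(K, 0xC) = 0x9; 0x4 ⊕ 0x9 = 0xD.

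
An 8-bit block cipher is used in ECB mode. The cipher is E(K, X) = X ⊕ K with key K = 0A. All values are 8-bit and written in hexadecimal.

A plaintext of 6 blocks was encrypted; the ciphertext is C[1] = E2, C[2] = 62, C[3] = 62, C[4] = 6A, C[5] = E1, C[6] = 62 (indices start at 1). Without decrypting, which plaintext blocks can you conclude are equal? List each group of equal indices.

P[2] = P[3] = P[6]

ECB encrypts each block independently with the same key, so equal ciphertext blocks imply equal plaintext blocks.
C[2] = C[3] = C[6] = 62, so P[2] = P[3] = P[6].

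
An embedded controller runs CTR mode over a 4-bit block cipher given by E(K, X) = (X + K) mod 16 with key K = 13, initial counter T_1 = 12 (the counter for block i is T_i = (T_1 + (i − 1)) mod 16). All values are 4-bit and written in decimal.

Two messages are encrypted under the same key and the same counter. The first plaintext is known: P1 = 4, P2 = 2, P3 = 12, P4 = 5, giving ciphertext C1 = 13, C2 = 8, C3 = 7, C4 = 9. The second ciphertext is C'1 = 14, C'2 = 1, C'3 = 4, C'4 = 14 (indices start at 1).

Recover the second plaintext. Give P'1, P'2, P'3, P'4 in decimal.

P'1 = 7, P'2 = 11, P'3 = 15, P'4 = 2

In CTR with a reused counter, both messages share the same keystream S_i, so C_i ⊕ C'_i = P_i ⊕ P'_i and thus P'_i = P_i ⊕ C_i ⊕ C'_i.
P'1: 4 ⊕ 13 ⊕ 14 = 7.
P'2: 2 ⊕ 8 ⊕ 1 = 11.
P'3: 12 ⊕ 7 ⊕ 4 = 15.
P'4: 5 ⊕ 9 ⊕ 14 = 2.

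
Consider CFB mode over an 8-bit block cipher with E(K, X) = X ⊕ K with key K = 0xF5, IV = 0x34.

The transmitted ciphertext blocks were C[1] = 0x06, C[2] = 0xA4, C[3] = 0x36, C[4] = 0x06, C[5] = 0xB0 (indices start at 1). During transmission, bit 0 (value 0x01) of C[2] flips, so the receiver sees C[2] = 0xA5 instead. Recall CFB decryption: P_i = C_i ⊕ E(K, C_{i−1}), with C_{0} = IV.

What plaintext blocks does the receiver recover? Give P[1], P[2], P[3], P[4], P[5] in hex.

Only C[2] changed, to 0xA5. In CFB, a change in C_i flips the same bit in P_i and garbles P_{i+1}. Decrypting the received ciphertext:
P[1]: E(K, 0x34) = 0xC1; 0x06 ⊕ 0xC1 = 0xC7.
P[2]: E(K, 0x06) = 0xF3; 0xA5 ⊕ 0xF3 = 0x56.
P[3]: E(K, 0xA5) = 0x50; 0x36 ⊕ 0x50 = 0x66.
P[4]: E(K, 0x36) = 0xC3; 0x06 ⊕ 0xC3 = 0xC5.
P[5]: E(K, 0x06) = 0xF3; 0xB0 ⊕ 0xF3 = 0x43.
Blocks that differ from the original plaintext: P[2], P[3].

P[1] = 0xC7, P[2] = 0x56, P[3] = 0x66, P[4] = 0xC5, P[5] = 0x43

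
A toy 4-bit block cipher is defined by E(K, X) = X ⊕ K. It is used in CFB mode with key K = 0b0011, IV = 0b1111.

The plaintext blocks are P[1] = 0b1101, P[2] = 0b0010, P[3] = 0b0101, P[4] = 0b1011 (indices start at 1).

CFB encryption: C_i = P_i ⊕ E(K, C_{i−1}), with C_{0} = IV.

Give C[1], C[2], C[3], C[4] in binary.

C[1] = 0b0001, C[2] = 0b0000, C[3] = 0b0110, C[4] = 0b1110

C[1]: E(K, 0b1111) = 0b1100; 0b1101 ⊕ 0b1100 = 0b0001.
C[2]: E(K, 0b0001) = 0b0010; 0b0010 ⊕ 0b0010 = 0b0000.
C[3]: E(K, 0b0000) = 0b0011; 0b0101 ⊕ 0b0011 = 0b0110.
C[4]: E(K, 0b0110) = 0b0101; 0b1011 ⊕ 0b0101 = 0b1110.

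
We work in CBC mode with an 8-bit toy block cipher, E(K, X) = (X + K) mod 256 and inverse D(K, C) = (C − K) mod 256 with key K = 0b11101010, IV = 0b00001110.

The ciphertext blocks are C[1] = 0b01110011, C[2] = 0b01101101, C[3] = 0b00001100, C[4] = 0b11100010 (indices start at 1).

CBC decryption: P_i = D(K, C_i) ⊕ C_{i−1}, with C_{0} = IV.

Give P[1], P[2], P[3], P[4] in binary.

P[1] = 0b10000111, P[2] = 0b11110000, P[3] = 0b01001111, P[4] = 0b11110100

P[1]: D(K, 0b01110011) = 0b10001001; 0b10001001 ⊕ 0b00001110 = 0b10000111.
P[2]: D(K, 0b01101101) = 0b10000011; 0b10000011 ⊕ 0b01110011 = 0b11110000.
P[3]: D(K, 0b00001100) = 0b00100010; 0b00100010 ⊕ 0b01101101 = 0b01001111.
P[4]: D(K, 0b11100010) = 0b11111000; 0b11111000 ⊕ 0b00001100 = 0b11110100.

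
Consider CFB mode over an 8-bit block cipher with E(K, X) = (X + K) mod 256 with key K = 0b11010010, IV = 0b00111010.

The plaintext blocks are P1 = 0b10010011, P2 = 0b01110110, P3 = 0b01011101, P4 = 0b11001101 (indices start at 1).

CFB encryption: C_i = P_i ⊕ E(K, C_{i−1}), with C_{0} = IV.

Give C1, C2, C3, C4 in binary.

C1 = 0b10011111, C2 = 0b00000111, C3 = 0b10000100, C4 = 0b10011011

C1: E(K, 0b00111010) = 0b00001100; 0b10010011 ⊕ 0b00001100 = 0b10011111.
C2: E(K, 0b10011111) = 0b01110001; 0b01110110 ⊕ 0b01110001 = 0b00000111.
C3: E(K, 0b00000111) = 0b11011001; 0b01011101 ⊕ 0b11011001 = 0b10000100.
C4: E(K, 0b10000100) = 0b01010110; 0b11001101 ⊕ 0b01010110 = 0b10011011.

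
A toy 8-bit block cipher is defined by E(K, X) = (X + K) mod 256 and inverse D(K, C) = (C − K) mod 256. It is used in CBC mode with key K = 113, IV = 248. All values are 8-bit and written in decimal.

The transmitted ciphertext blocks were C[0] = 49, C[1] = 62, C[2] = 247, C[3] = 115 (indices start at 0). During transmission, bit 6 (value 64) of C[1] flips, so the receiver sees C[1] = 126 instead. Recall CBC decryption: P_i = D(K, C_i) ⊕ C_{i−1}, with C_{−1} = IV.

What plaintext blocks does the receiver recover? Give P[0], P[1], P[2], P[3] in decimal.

Only C[1] changed, to 126. In CBC, a change in C_i garbles P_i and flips the same bit in P_{i+1}. Decrypting the received ciphertext:
P[0]: D(K, 49) = 192; 192 ⊕ 248 = 56.
P[1]: D(K, 126) = 13; 13 ⊕ 49 = 60.
P[2]: D(K, 247) = 134; 134 ⊕ 126 = 248.
P[3]: D(K, 115) = 2; 2 ⊕ 247 = 245.
Blocks that differ from the original plaintext: P[1], P[2].

P[0] = 56, P[1] = 60, P[2] = 248, P[3] = 245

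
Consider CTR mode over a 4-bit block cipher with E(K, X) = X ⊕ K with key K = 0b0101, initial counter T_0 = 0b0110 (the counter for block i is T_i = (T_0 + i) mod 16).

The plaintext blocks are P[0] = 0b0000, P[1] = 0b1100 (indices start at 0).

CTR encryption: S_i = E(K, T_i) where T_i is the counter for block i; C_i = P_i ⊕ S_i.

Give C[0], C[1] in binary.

C[0]: T = 0b0110, S = E(K, T) = 0b0011; 0b0000 ⊕ 0b0011 = 0b0011.
C[1]: T = 0b0111, S = E(K, T) = 0b0010; 0b1100 ⊕ 0b0010 = 0b1110.

C[0] = 0b0011, C[1] = 0b1110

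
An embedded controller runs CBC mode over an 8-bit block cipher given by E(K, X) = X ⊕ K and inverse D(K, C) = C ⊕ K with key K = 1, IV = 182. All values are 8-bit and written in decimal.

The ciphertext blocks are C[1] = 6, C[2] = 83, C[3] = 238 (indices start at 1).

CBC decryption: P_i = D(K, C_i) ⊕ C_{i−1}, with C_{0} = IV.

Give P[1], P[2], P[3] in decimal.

P[1] = 177, P[2] = 84, P[3] = 188

P[1]: D(K, 6) = 7; 7 ⊕ 182 = 177.
P[2]: D(K, 83) = 82; 82 ⊕ 6 = 84.
P[3]: D(K, 238) = 239; 239 ⊕ 83 = 188.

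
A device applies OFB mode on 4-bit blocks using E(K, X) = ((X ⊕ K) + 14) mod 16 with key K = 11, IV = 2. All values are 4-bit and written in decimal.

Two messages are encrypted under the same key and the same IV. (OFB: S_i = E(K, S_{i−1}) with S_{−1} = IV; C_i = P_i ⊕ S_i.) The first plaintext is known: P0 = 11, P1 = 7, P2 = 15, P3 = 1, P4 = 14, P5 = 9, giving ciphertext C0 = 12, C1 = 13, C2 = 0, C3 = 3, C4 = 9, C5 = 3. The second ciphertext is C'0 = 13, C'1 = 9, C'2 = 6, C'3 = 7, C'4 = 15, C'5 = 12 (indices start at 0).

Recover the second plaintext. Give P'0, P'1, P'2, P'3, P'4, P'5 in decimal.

In OFB with a reused IV, both messages share the same keystream S_i, so C_i ⊕ C'_i = P_i ⊕ P'_i and thus P'_i = P_i ⊕ C_i ⊕ C'_i.
P'0: 11 ⊕ 12 ⊕ 13 = 10.
P'1: 7 ⊕ 13 ⊕ 9 = 3.
P'2: 15 ⊕ 0 ⊕ 6 = 9.
P'3: 1 ⊕ 3 ⊕ 7 = 5.
P'4: 14 ⊕ 9 ⊕ 15 = 8.
P'5: 9 ⊕ 3 ⊕ 12 = 6.

P'0 = 10, P'1 = 3, P'2 = 9, P'3 = 5, P'4 = 8, P'5 = 6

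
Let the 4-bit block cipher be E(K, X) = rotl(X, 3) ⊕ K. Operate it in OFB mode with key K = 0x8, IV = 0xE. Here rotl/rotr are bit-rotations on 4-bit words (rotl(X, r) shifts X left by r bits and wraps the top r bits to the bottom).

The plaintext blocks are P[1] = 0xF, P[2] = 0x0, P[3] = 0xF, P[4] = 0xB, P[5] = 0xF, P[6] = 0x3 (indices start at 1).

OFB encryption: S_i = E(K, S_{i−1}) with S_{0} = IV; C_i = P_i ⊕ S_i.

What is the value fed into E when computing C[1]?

0xE

C[1]: S = E(K, 0xE) = 0xF; 0xF ⊕ 0xF = 0x0.
So the input to E for block [1] is 0xE.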